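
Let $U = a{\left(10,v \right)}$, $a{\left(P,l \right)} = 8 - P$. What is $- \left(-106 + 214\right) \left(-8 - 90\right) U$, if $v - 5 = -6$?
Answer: $-21168$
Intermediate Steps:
$v = -1$ ($v = 5 - 6 = -1$)
$U = -2$ ($U = 8 - 10 = -2$)
$- \left(-106 + 214\right) \left(-8 - 90\right) U = - \left(-106 + 214\right) \left(-8 - 90\right) \left(-2\right) = - 108 \left(-98\right) \left(-2\right) = \left(-1\right) \left(-10584\right) \left(-2\right) = 10584 \left(-2\right) = -21168$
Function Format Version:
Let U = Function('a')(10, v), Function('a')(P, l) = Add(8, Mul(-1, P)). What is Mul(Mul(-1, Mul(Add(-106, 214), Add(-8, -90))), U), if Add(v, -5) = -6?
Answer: -21168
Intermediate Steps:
v = -1 (v = Add(5, -6) = -1)
U = -2 (U = Add(8, Mul(-1, 10)) = Add(8, -10) = -2)
Mul(Mul(-1, Mul(Add(-106, 214), Add(-8, -90))), U) = Mul(Mul(-1, Mul(Add(-106, 214), Add(-8, -90))), -2) = Mul(Mul(-1, Mul(108, -98)), -2) = Mul(Mul(-1, -10584), -2) = Mul(10584, -2) = -21168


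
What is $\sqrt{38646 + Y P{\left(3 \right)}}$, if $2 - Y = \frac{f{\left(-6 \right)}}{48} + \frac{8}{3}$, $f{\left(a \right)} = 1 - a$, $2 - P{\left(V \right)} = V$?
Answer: $\frac{\sqrt{618349}}{4} \approx 196.59$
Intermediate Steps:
$P{\left(V \right)} = 2 - V$
$Y = - \frac{13}{16}$ ($Y = 2 - \left(\frac{1 - -6}{48} + \frac{8}{3}\right) = 2 - \left(\left(1 + 6\right) \frac{1}{48} + 8 \cdot \frac{1}{3}\right) = 2 - \left(7 \cdot \frac{1}{48} + \frac{8}{3}\right) = 2 - \left(\frac{7}{48} + \frac{8}{3}\right) = 2 - \frac{45}{16} = - \frac{13}{16} \approx -0.8125$)
$\sqrt{38646 + Y P{\left(3 \right)}} = \sqrt{38646 - \frac{13 \left(2 - 3\right)}{16}} = \sqrt{38646 - - \frac{13}{16}} = \sqrt{38646 + \frac{13}{16}} = \sqrt{\frac{618349}{16}} = \frac{\sqrt{618349}}{4}$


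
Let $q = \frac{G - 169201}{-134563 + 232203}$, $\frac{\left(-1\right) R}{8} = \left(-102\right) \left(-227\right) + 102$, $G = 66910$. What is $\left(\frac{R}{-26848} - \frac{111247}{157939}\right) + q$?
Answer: $\frac{66990633082409}{12938356562440} \approx 5.1777$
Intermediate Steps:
$R = -186048$ ($R = - 8 \left(\left(-102\right) \left(-227\right) + 102\right) = - 8 \left(23154 + 102\right) = \left(-8\right) 23256 = -186048$)
$q = - \frac{102291}{97640}$ ($q = \frac{66910 - 169201}{-134563 + 232203} = - \frac{102291}{97640} \approx -1.0476$)
$\left(\frac{R}{-26848} - \frac{111247}{157939}\right) + q = \left(- \frac{186048}{-26848} - \frac{111247}{157939}\right) - \frac{102291}{97640} = \left(\left(-186048\right) \left(- \frac{1}{26848}\right) - \frac{111247}{157939}\right) - \frac{102291}{97640} = \left(\frac{5814}{839} - \frac{111247}{157939}\right) - \frac{102291}{97640} = \frac{824921113}{132510821} - \frac{102291}{97640} = \frac{66990633082409}{12938356562440}$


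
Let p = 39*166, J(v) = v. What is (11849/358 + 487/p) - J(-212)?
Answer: 142058869/579423 ≈ 245.17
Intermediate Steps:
p = 6474
(11849/358 + 487/p) - J(-212) = (11849/358 + 487/6474) - 1*(-212) = (11849*(1/358) + 487*(1/6474)) + 212 = (11849/358 + 487/6474) + 212 = 19221193/579423 + 212 = 142058869/579423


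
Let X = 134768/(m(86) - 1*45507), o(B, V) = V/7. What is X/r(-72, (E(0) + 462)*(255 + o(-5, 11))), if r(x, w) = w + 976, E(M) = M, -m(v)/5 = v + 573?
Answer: -8423/364526539 ≈ -2.3107e-5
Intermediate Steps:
m(v) = -2865 - 5*v (m(v) = -5*(v + 573) = -5*(573 + v) = -2865 - 5*v)
o(B, V) = V/7 (o(B, V) = V*(1/7) = V/7)
X = -67384/24401 (X = 134768/((-2865 - 5*86) - 1*45507) = 134768/((-2865 - 430) - 45507) = 134768/(-3295 - 45507) = 134768/(-48802) = 134768*(-1/48802) = -67384/24401 ≈ -2.7615)
r(x, w) = 976 + w
X/r(-72, (E(0) + 462)*(255 + o(-5, 11))) = -67384/(24401*(976 + (0 + 462)*(255 + (1/7)*11))) = -67384/(24401*(976 + 462*(255 + 11/7))) = -67384/(24401*(976 + 462*(1796/7))) = -67384/(24401*(976 + 118536)) = -67384/24401/119512 = -67384/24401*1/119512 = -8423/364526539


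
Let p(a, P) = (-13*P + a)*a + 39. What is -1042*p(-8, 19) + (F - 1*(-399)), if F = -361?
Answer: -2166280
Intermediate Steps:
p(a, P) = 39 + a*(a - 13*P) (p(a, P) = (a - 13*P)*a + 39 = a*(a - 13*P) + 39 = 39 + a*(a - 13*P))
-1042*p(-8, 19) + (F - 1*(-399)) = -1042*(39 + (-8)² - 13*19*(-8)) + (-361 - 1*(-399)) = -1042*(39 + 64 + 1976) + (-361 + 399) = -1042*2079 + 38 = -2166318 + 38 = -2166280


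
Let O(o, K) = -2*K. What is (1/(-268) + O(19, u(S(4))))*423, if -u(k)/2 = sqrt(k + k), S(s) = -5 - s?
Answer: -423/268 + 5076*I*sqrt(2) ≈ -1.5784 + 7178.5*I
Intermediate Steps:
u(k) = -2*sqrt(2)*sqrt(k) (u(k) = -2*sqrt(k + k) = -2*sqrt(2)*sqrt(k))
(1/(-268) + O(19, u(S(4))))*423 = (1/(-268) - (-4)*sqrt(2)*sqrt(-5 - 1*4))*423 = (-1/268 - (-4)*sqrt(2)*sqrt(-5 - 4))*423 = (-1/268 - (-4)*sqrt(2)*sqrt(-9))*423 = (-1/268 - (-4)*sqrt(2)*3*I)*423 = (-1/268 - (-12)*I*sqrt(2))*423 = (-1/268 + 12*I*sqrt(2))*423 = -423/268 + 5076*I*sqrt(2)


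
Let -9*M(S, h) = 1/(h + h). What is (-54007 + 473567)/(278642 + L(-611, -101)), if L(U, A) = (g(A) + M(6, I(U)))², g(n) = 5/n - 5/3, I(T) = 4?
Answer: 22187165207040/14735300067289 ≈ 1.5057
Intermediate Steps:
M(S, h) = -1/(18*h) (M(S, h) = -1/(9*(h + h)) = -1/(2*h)/9 = -1/(18*h))
g(n) = -5/3 + 5/n (g(n) = 5/n - 5*⅓ = 5/n - 5/3 = -5/3 + 5/n)
L(U, A) = (-121/72 + 5/A)² (L(U, A) = ((-5/3 + 5/A) - 1/18/4)² = ((-5/3 + 5/A) - 1/18*¼)² = ((-5/3 + 5/A) - 1/72)² = (-121/72 + 5/A)²)
(-54007 + 473567)/(278642 + L(-611, -101)) = (-54007 + 473567)/(278642 + (1/5184)*(-360 + 121*(-101))²/(-101)²) = 419560/(278642 + (1/5184)*(1/10201)*(-360 - 12221)²) = 419560/(278642 + (1/5184)*(1/10201)*(-12581)²) = 419560/(278642 + (1/5184)*(1/10201)*158281561) = 419560/(278642 + 158281561/52881984) = 419560/(14735300067289/52881984) = 419560*(52881984/14735300067289) = 22187165207040/14735300067289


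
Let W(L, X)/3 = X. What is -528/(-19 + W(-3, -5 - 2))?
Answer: 66/5 ≈ 13.200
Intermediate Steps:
W(L, X) = 3*X
-528/(-19 + W(-3, -5 - 2)) = -528/(-19 + 3*(-5 - 2)) = -528/(-19 + 3*(-7)) = -528/(-19 - 21) = -528/(-40) = -1/40*(-528) = 66/5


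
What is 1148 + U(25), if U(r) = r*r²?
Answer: 16773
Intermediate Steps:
U(r) = r³
1148 + U(25) = 1148 + 25³ = 1148 + 15625 = 16773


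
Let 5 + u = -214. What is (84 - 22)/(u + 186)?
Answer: -62/33 ≈ -1.8788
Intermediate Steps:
u = -219 (u = -5 - 214 = -219)
(84 - 22)/(u + 186) = (84 - 22)/(-219 + 186) = 62/(-33) = 62*(-1/33) = -62/33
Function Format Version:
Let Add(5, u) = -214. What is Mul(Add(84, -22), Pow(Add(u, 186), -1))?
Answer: Rational(-62, 33) ≈ -1.8788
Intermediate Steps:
u = -219 (u = Add(-5, -214) = -219)
Mul(Add(84, -22), Pow(Add(u, 186), -1)) = Mul(Add(84, -22), Pow(Add(-219, 186), -1)) = Mul(62, Pow(-33, -1)) = Mul(62, Rational(-1, 33)) = Rational(-62, 33)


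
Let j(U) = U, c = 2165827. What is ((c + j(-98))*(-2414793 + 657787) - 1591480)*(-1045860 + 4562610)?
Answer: -13381938643339804500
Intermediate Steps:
((c + j(-98))*(-2414793 + 657787) - 1591480)*(-1045860 + 4562610) = ((2165827 - 98)*(-2414793 + 657787) - 1591480)*(-1045860 + 4562610) = (2165729*(-1757006) - 1591480)*3516750 = (-3805198847374 - 1591480)*3516750 = -3805200438854*3516750 = -13381938643339804500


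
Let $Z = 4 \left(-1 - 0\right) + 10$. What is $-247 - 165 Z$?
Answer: $-1237$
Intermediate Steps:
$Z = 6$ ($Z = 4 \left(-1 + 0\right) + 10 = 4 \left(-1\right) + 10 = -4 + 10 = 6$)
$-247 - 165 Z = -247 - 990 = -1237$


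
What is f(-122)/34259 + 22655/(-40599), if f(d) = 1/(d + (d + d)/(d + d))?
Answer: -93912695644/168296618061 ≈ -0.55802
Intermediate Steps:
f(d) = 1/(1 + d) (f(d) = 1/(d + (2*d)/((2*d))) = 1/(d + (2*d)*(1/(2*d))) = 1/(d + 1) = 1/(1 + d))
f(-122)/34259 + 22655/(-40599) = 1/((1 - 122)*34259) + 22655/(-40599) = (1/34259)/(-121) + 22655*(-1/40599) = -1/121*1/34259 - 22655/40599 = -1/4145339 - 22655/40599 = -93912695644/168296618061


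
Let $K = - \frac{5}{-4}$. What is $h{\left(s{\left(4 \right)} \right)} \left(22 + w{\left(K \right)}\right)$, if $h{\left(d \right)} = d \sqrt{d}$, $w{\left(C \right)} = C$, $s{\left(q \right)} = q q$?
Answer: $1488$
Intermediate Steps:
$K = \frac{5}{4}$ ($K = \left(-5\right) \left(- \frac{1}{4}\right) = \frac{5}{4} \approx 1.25$)
$s{\left(q \right)} = q^{2}$
$h{\left(d \right)} = d^{\frac{3}{2}}$
$h{\left(s{\left(4 \right)} \right)} \left(22 + w{\left(K \right)}\right) = \left(4^{2}\right)^{\frac{3}{2}} \left(22 + \frac{5}{4}\right) = 16^{\frac{3}{2}} \cdot \frac{93}{4} = 64 \cdot \frac{93}{4} = 1488$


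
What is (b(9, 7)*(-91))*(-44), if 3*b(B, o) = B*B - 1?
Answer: 320320/3 ≈ 1.0677e+5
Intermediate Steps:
b(B, o) = -1/3 + B**2/3 (b(B, o) = (B*B - 1)/3 = (B**2 - 1)/3 = (-1 + B**2)/3 = -1/3 + B**2/3)
(b(9, 7)*(-91))*(-44) = ((-1/3 + (1/3)*9**2)*(-91))*(-44) = ((-1/3 + (1/3)*81)*(-91))*(-44) = ((-1/3 + 27)*(-91))*(-44) = ((80/3)*(-91))*(-44) = -7280/3*(-44) = 320320/3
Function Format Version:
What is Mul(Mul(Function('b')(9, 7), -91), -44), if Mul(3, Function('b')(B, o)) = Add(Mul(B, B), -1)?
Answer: Rational(320320, 3) ≈ 1.0677e+5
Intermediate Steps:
Function('b')(B, o) = Add(Rational(-1, 3), Mul(Rational(1, 3), Pow(B, 2))) (Function('b')(B, o) = Mul(Rational(1, 3), Add(Mul(B, B), -1)) = Mul(Rational(1, 3), Add(Pow(B, 2), -1)) = Mul(Rational(1, 3), Add(-1, Pow(B, 2))) = Add(Rational(-1, 3), Mul(Rational(1, 3), Pow(B, 2))))
Mul(Mul(Function('b')(9, 7), -91), -44) = Mul(Mul(Add(Rational(-1, 3), Mul(Rational(1, 3), Pow(9, 2))), -91), -44) = Mul(Mul(Add(Rational(-1, 3), Mul(Rational(1, 3), 81)), -91), -44) = Mul(Mul(Add(Rational(-1, 3), 27), -91), -44) = Mul(Mul(Rational(80, 3), -91), -44) = Mul(Rational(-7280, 3), -44) = Rational(320320, 3)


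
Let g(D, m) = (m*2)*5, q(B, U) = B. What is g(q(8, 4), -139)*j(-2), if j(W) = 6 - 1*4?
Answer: -2780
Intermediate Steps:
j(W) = 2 (j(W) = 6 - 4 = 2)
g(D, m) = 10*m (g(D, m) = (2*m)*5 = 10*m)
g(q(8, 4), -139)*j(-2) = (10*(-139))*2 = -1390*2 = -2780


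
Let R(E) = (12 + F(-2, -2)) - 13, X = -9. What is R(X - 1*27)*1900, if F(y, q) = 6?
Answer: 9500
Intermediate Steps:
R(E) = 5 (R(E) = (12 + 6) - 13 = 18 - 13 = 5)
R(X - 1*27)*1900 = 5*1900 = 9500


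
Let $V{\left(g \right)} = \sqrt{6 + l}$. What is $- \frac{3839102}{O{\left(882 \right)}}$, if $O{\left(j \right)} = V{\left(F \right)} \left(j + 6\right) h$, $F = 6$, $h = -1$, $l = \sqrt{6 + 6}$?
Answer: $\frac{1919551 \sqrt{2}}{888 \sqrt{3 + \sqrt{3}}} \approx 1405.3$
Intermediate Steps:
$l = 2 \sqrt{3}$ ($l = \sqrt{12} = 2 \sqrt{3} \approx 3.4641$)
$V{\left(g \right)} = \sqrt{6 + 2 \sqrt{3}}$
$O{\left(j \right)} = - \sqrt{6 + 2 \sqrt{3}} \left(6 + j\right)$ ($O{\left(j \right)} = \sqrt{6 + 2 \sqrt{3}} \left(j + 6\right) \left(-1\right) = \sqrt{6 + 2 \sqrt{3}} \left(6 + j\right) \left(-1\right) = - \sqrt{6 + 2 \sqrt{3}} \left(6 + j\right)$)
$- \frac{3839102}{O{\left(882 \right)}} = - \frac{3839102}{\sqrt{6 + 2 \sqrt{3}} \left(-6 - 882\right)} = - \frac{3839102}{\sqrt{6 + 2 \sqrt{3}} \left(-888\right)} = - \frac{3839102}{\left(-888\right) \sqrt{6 + 2 \sqrt{3}}} = - 3839102 \left(- \frac{1}{888 \sqrt{6 + 2 \sqrt{3}}}\right) = \frac{1919551}{444 \sqrt{6 + 2 \sqrt{3}}}$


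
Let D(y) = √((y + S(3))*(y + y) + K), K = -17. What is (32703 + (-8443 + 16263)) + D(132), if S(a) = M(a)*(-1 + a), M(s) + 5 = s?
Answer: 40523 + 5*√1351 ≈ 40707.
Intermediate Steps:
M(s) = -5 + s
S(a) = (-1 + a)*(-5 + a) (S(a) = (-5 + a)*(-1 + a) = (-1 + a)*(-5 + a))
D(y) = √(-17 + 2*y*(-4 + y)) (D(y) = √((y + (-1 + 3)*(-5 + 3))*(y + y) - 17) = √((y + 2*(-2))*(2*y) - 17) = √((y - 4)*(2*y) - 17) = √((-4 + y)*(2*y) - 17) = √(2*y*(-4 + y) - 17) = √(-17 + 2*y*(-4 + y)))
(32703 + (-8443 + 16263)) + D(132) = (32703 + (-8443 + 16263)) + √(-17 - 8*132 + 2*132²) = (32703 + 7820) + √(-17 - 1056 + 2*17424) = 40523 + √(-17 - 1056 + 34848) = 40523 + √33775 = 40523 + 5*√1351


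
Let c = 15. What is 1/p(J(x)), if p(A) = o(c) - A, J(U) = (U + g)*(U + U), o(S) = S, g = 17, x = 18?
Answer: -1/1245 ≈ -0.00080321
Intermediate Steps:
J(U) = 2*U*(17 + U) (J(U) = (U + 17)*(U + U) = (17 + U)*(2*U) = 2*U*(17 + U))
p(A) = 15 - A
1/p(J(x)) = 1/(15 - 2*18*(17 + 18)) = 1/(15 - 2*18*35) = 1/(15 - 1*1260) = 1/(15 - 1260) = 1/(-1245) = -1/1245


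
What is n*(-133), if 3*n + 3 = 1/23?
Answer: 9044/69 ≈ 131.07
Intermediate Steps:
n = -68/69 (n = -1 + (⅓)/23 = -1 + (⅓)*(1/23) = -1 + 1/69 = -68/69 ≈ -0.98551)
n*(-133) = -68/69*(-133) = 9044/69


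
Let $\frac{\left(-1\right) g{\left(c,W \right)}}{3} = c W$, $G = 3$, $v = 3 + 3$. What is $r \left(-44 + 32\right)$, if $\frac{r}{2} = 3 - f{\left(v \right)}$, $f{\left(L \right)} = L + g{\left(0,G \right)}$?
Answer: $72$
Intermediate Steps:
$v = 6$
$g{\left(c,W \right)} = - 3 W c$ ($g{\left(c,W \right)} = - 3 c W = - 3 W c$)
$f{\left(L \right)} = L$ ($f{\left(L \right)} = L - 9 \cdot 0 = L + 0 = L$)
$r = -6$ ($r = 2 \left(3 - 6\right) = 2 \left(-3\right) = -6$)
$r \left(-44 + 32\right) = - 6 \left(-44 + 32\right) = \left(-6\right) \left(-12\right) = 72$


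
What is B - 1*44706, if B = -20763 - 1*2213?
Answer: -67682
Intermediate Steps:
B = -22976 (B = -20763 - 2213 = -22976)
B - 1*44706 = -22976 - 1*44706 = -22976 - 44706 = -67682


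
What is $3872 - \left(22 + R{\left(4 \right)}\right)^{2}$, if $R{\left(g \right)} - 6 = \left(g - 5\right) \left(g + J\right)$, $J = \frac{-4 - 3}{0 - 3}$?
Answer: $\frac{30623}{9} \approx 3402.6$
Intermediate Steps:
$J = \frac{7}{3}$ ($J = - \frac{7}{-3} = \left(-7\right) \left(- \frac{1}{3}\right) = \frac{7}{3} \approx 2.3333$)
$R{\left(g \right)} = 6 + \left(-5 + g\right) \left(\frac{7}{3} + g\right)$ ($R{\left(g \right)} = 6 + \left(g - 5\right) \left(g + \frac{7}{3}\right) = 6 + \left(-5 + g\right) \left(\frac{7}{3} + g\right)$)
$3872 - \left(22 + R{\left(4 \right)}\right)^{2} = 3872 - \left(22 - \left(\frac{49}{3} - 16\right)\right)^{2} = 3872 - \left(22 - \frac{1}{3}\right)^{2} = 3872 - \left(\frac{65}{3}\right)^{2} = 3872 - \frac{4225}{9} = \frac{30623}{9}$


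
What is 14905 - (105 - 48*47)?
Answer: 17056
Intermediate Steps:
14905 - (105 - 48*47) = 14905 - (105 - 2256) = 14905 - 1*(-2151) = 14905 + 2151 = 17056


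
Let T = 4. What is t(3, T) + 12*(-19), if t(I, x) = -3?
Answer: -231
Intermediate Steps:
t(3, T) + 12*(-19) = -3 + 12*(-19) = -3 - 228 = -231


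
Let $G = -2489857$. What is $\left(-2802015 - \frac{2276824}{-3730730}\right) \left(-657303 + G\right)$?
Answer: $\frac{3289902319602758216}{373073} \approx 8.8184 \cdot 10^{12}$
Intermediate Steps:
$\left(-2802015 - \frac{2276824}{-3730730}\right) \left(-657303 + G\right) = \left(-2802015 - \frac{2276824}{-3730730}\right) \left(-657303 - 2489857\right) = \left(-2802015 - - \frac{1138412}{1865365}\right) \left(-3147160\right) = \left(-2802015 + \frac{1138412}{1865365}\right) \left(-3147160\right) = \left(- \frac{5226779572063}{1865365}\right) \left(-3147160\right) = \frac{3289902319602758216}{373073}$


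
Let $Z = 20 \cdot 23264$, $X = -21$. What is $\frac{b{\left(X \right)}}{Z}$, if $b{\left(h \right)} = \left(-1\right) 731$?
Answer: $- \frac{731}{465280} \approx -0.0015711$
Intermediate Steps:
$b{\left(h \right)} = -731$
$Z = 465280$
$\frac{b{\left(X \right)}}{Z} = - \frac{731}{465280}$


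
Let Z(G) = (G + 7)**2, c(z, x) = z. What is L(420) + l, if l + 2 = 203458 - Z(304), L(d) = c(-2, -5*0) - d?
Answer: 106313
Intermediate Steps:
Z(G) = (7 + G)**2
L(d) = -2 - d
l = 106735 (l = -2 + (203458 - (7 + 304)**2) = -2 + (203458 - 1*311**2) = -2 + (203458 - 1*96721) = -2 + (203458 - 96721) = -2 + 106737 = 106735)
L(420) + l = (-2 - 1*420) + 106735 = (-2 - 420) + 106735 = -422 + 106735 = 106313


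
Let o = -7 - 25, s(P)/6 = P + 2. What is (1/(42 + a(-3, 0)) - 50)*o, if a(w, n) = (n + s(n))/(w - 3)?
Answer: 7996/5 ≈ 1599.2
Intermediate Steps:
s(P) = 12 + 6*P (s(P) = 6*(P + 2) = 6*(2 + P) = 12 + 6*P)
a(w, n) = (12 + 7*n)/(-3 + w) (a(w, n) = (n + (12 + 6*n))/(w - 3) = (12 + 7*n)/(-3 + w))
o = -32
(1/(42 + a(-3, 0)) - 50)*o = (1/(42 + (12 + 7*0)/(-3 - 3)) - 50)*(-32) = (1/(42 + (12 + 0)/(-6)) - 50)*(-32) = (1/(42 - ⅙*12) - 50)*(-32) = (1/(42 - 2) - 50)*(-32) = (1/40 - 50)*(-32) = -1999/40*(-32) = 7996/5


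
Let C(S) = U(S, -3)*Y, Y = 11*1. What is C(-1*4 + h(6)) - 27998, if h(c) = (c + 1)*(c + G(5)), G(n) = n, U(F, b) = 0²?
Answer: -27998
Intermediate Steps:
U(F, b) = 0
Y = 11
h(c) = (1 + c)*(5 + c) (h(c) = (c + 1)*(c + 5) = (1 + c)*(5 + c))
C(S) = 0 (C(S) = 0*11 = 0)
C(-1*4 + h(6)) - 27998 = 0 - 27998 = -27998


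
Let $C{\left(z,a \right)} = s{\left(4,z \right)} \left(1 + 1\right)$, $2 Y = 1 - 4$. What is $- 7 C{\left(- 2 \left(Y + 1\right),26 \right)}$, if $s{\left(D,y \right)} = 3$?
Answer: $-42$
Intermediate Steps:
$Y = - \frac{3}{2}$ ($Y = \frac{1 - 4}{2} = \frac{1}{2} \left(-3\right) = - \frac{3}{2} \approx -1.5$)
$C{\left(z,a \right)} = 6$ ($C{\left(z,a \right)} = 3 \left(1 + 1\right) = 3 \cdot 2 = 6$)
$- 7 C{\left(- 2 \left(Y + 1\right),26 \right)} = \left(-7\right) 6 = -42$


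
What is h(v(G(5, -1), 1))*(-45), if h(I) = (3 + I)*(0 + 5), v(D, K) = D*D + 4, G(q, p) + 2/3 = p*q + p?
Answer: -11575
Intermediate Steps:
G(q, p) = -2/3 + p + p*q (G(q, p) = -2/3 + (p*q + p) = -2/3 + (p + p*q) = -2/3 + p + p*q)
v(D, K) = 4 + D**2 (v(D, K) = D**2 + 4 = 4 + D**2)
h(I) = 15 + 5*I (h(I) = (3 + I)*5 = 15 + 5*I)
h(v(G(5, -1), 1))*(-45) = (15 + 5*(4 + (-2/3 - 1 - 1*5)**2))*(-45) = (15 + 5*(4 + (-2/3 - 1 - 5)**2))*(-45) = (15 + 5*(4 + (-20/3)**2))*(-45) = (15 + 5*(4 + 400/9))*(-45) = (15 + 5*(436/9))*(-45) = (15 + 2180/9)*(-45) = (2315/9)*(-45) = -11575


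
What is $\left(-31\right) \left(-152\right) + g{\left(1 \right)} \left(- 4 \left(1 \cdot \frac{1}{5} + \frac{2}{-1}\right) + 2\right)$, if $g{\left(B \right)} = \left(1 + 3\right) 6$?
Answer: $\frac{24664}{5} \approx 4932.8$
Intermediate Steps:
$g{\left(B \right)} = 24$ ($g{\left(B \right)} = 4 \cdot 6 = 24$)
$\left(-31\right) \left(-152\right) + g{\left(1 \right)} \left(- 4 \left(1 \cdot \frac{1}{5} + \frac{2}{-1}\right) + 2\right) = \left(-31\right) \left(-152\right) + 24 \left(- 4 \left(1 \cdot \frac{1}{5} + \frac{2}{-1}\right) + 2\right) = 4712 + 24 \left(- 4 \left(1 \cdot \frac{1}{5} + 2 \left(-1\right)\right) + 2\right) = 4712 + 24 \left(- 4 \left(\frac{1}{5} - 2\right) + 2\right) = 4712 + 24 \left(\left(-4\right) \left(- \frac{9}{5}\right) + 2\right) = 4712 + 24 \left(\frac{36}{5} + 2\right) = 4712 + 24 \cdot \frac{46}{5} = 4712 + \frac{1104}{5} = \frac{24664}{5}$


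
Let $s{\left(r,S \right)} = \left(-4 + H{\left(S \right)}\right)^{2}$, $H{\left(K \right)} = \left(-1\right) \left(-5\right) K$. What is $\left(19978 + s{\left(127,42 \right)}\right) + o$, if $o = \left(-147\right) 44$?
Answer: $55946$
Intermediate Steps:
$H{\left(K \right)} = 5 K$
$o = -6468$
$s{\left(r,S \right)} = \left(-4 + 5 S\right)^{2}$
$\left(19978 + s{\left(127,42 \right)}\right) + o = \left(19978 + \left(-4 + 5 \cdot 42\right)^{2}\right) - 6468 = \left(19978 + \left(-4 + 210\right)^{2}\right) - 6468 = \left(19978 + 206^{2}\right) - 6468 = \left(19978 + 42436\right) - 6468 = 62414 - 6468 = 55946$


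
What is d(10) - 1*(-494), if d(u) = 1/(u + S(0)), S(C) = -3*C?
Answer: 4941/10 ≈ 494.10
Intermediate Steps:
d(u) = 1/u (d(u) = 1/(u - 3*0) = 1/(u + 0) = 1/u)
d(10) - 1*(-494) = 1/10 - 1*(-494) = 1/10 + 494 = 4941/10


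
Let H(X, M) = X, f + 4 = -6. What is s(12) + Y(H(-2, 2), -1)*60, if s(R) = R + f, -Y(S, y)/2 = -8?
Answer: 962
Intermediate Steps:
f = -10 (f = -4 - 6 = -10)
Y(S, y) = 16 (Y(S, y) = -2*(-8) = 16)
s(R) = -10 + R (s(R) = R - 10 = -10 + R)
s(12) + Y(H(-2, 2), -1)*60 = (-10 + 12) + 16*60 = 2 + 960 = 962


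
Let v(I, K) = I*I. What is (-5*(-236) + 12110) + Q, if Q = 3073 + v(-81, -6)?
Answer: 22924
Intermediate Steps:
v(I, K) = I²
Q = 9634 (Q = 3073 + (-81)² = 3073 + 6561 = 9634)
(-5*(-236) + 12110) + Q = (-5*(-236) + 12110) + 9634 = (1180 + 12110) + 9634 = 13290 + 9634 = 22924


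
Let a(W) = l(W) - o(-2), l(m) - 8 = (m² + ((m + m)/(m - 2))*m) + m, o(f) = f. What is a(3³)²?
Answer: 424689664/625 ≈ 6.7950e+5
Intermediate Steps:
l(m) = 8 + m + m² + 2*m²/(-2 + m) (l(m) = 8 + ((m² + ((m + m)/(m - 2))*m) + m) = 8 + ((m² + ((2*m)/(-2 + m))*m) + m) = 8 + ((m² + (2*m/(-2 + m))*m) + m) = 8 + ((m² + 2*m²/(-2 + m)) + m) = 8 + (m + m² + 2*m²/(-2 + m)) = 8 + m + m² + 2*m²/(-2 + m))
a(W) = 2 + (-16 + W² + W³ + 6*W)/(-2 + W) (a(W) = (-16 + W² + W³ + 6*W)/(-2 + W) - 1*(-2) = (-16 + W² + W³ + 6*W)/(-2 + W) + 2 = 2 + (-16 + W² + W³ + 6*W)/(-2 + W))
a(3³)² = ((-20 + (3³)² + (3³)³ + 8*3³)/(-2 + 3³))² = ((-20 + 27² + 27³ + 8*27)/(-2 + 27))² = ((-20 + 729 + 19683 + 216)/25)² = ((1/25)*20608)² = (20608/25)² = 424689664/625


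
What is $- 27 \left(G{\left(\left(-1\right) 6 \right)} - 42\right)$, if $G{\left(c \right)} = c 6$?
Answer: $2106$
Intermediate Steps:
$G{\left(c \right)} = 6 c$
$- 27 \left(G{\left(\left(-1\right) 6 \right)} - 42\right) = - 27 \left(6 \left(\left(-1\right) 6\right) - 42\right) = - 27 \left(6 \left(-6\right) - 42\right) = - 27 \left(-36 - 42\right) = \left(-27\right) \left(-78\right) = 2106$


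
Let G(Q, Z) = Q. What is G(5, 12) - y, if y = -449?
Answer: 454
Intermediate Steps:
G(5, 12) - y = 5 - 1*(-449) = 5 + 449 = 454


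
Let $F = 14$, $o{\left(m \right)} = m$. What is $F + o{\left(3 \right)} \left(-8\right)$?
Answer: $-10$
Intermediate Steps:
$F + o{\left(3 \right)} \left(-8\right) = 14 + 3 \left(-8\right) = 14 - 24 = -10$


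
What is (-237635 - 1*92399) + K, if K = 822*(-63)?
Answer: -381820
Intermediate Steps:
K = -51786
(-237635 - 1*92399) + K = (-237635 - 1*92399) - 51786 = (-237635 - 92399) - 51786 = -330034 - 51786 = -381820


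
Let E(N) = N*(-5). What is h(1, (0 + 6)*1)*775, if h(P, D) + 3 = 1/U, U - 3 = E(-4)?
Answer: -52700/23 ≈ -2291.3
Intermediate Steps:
E(N) = -5*N
U = 23 (U = 3 - 5*(-4) = 3 + 20 = 23)
h(P, D) = -68/23 (h(P, D) = -3 + 1/23 = -68/23)
h(1, (0 + 6)*1)*775 = -68/23*775 = -52700/23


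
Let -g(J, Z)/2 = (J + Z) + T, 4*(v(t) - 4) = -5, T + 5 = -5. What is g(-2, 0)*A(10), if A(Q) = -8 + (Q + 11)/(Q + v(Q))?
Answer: -2592/17 ≈ -152.47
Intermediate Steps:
T = -10 (T = -5 - 5 = -10)
v(t) = 11/4 (v(t) = 4 + (¼)*(-5) = 4 - 5/4 = 11/4)
g(J, Z) = 20 - 2*J - 2*Z (g(J, Z) = -2*((J + Z) - 10) = -2*(-10 + J + Z) = 20 - 2*J - 2*Z)
A(Q) = -8 + (11 + Q)/(11/4 + Q) (A(Q) = -8 + (Q + 11)/(Q + 11/4) = -8 + (11 + Q)/(11/4 + Q))
g(-2, 0)*A(10) = (20 - 2*(-2) - 2*0)*(4*(-11 - 7*10)/(11 + 4*10)) = (20 + 4 + 0)*(4*(-11 - 70)/(11 + 40)) = 24*(4*(-81)/51) = 24*(4*(1/51)*(-81)) = 24*(-108/17) = -2592/17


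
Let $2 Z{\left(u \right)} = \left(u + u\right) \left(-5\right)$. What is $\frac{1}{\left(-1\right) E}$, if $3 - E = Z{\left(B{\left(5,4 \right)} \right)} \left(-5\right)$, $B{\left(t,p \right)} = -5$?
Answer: $- \frac{1}{128} \approx -0.0078125$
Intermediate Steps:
$Z{\left(u \right)} = - 5 u$ ($Z{\left(u \right)} = \frac{\left(u + u\right) \left(-5\right)}{2} = \frac{2 u \left(-5\right)}{2} = \frac{\left(-10\right) u}{2} = - 5 u$)
$E = 128$ ($E = 3 - \left(-5\right) \left(-5\right) \left(-5\right) = 3 - 25 \left(-5\right) = 3 - -125 = 3 + 125 = 128$)
$\frac{1}{\left(-1\right) E} = \frac{1}{\left(-1\right) 128} = \frac{1}{-128} = - \frac{1}{128}$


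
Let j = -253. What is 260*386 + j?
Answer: 100107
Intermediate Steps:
260*386 + j = 260*386 - 253 = 100360 - 253 = 100107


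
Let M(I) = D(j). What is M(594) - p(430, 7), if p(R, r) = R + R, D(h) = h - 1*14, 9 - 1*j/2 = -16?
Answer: -824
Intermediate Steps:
j = 50 (j = 18 - 2*(-16) = 18 + 32 = 50)
D(h) = -14 + h (D(h) = h - 14 = -14 + h)
M(I) = 36 (M(I) = -14 + 50 = 36)
p(R, r) = 2*R
M(594) - p(430, 7) = 36 - 2*430 = 36 - 1*860 = 36 - 860 = -824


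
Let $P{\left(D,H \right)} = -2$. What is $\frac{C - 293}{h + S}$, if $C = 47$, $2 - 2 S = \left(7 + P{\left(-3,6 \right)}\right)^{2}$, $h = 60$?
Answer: $- \frac{492}{97} \approx -5.0722$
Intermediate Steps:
$S = - \frac{23}{2}$ ($S = 1 - \frac{\left(7 - 2\right)^{2}}{2} = 1 - \frac{5^{2}}{2} = 1 - \frac{25}{2} = - \frac{23}{2} \approx -11.5$)
$\frac{C - 293}{h + S} = \frac{47 - 293}{60 - \frac{23}{2}} = - \frac{246}{\frac{97}{2}} = \left(-246\right) \frac{2}{97} = - \frac{492}{97}$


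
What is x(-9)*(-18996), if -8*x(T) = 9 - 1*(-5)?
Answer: 33243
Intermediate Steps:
x(T) = -7/4 (x(T) = -(9 - 1*(-5))/8 = -(9 + 5)/8 = -⅛*14 = -7/4)
x(-9)*(-18996) = -7/4*(-18996) = 33243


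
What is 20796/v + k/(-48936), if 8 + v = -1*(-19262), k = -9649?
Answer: 200575817/157035624 ≈ 1.2773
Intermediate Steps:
v = 19254 (v = -8 - 1*(-19262) = -8 + 19262 = 19254)
20796/v + k/(-48936) = 20796/19254 - 9649/(-48936) = 20796*(1/19254) - 9649*(-1/48936) = 3466/3209 + 9649/48936 = 200575817/157035624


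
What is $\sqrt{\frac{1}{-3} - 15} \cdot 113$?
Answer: $\frac{113 i \sqrt{138}}{3} \approx 442.48 i$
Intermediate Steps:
$\sqrt{\frac{1}{-3} - 15} \cdot 113 = \sqrt{- \frac{1}{3} - 15} \cdot 113 = \sqrt{- \frac{46}{3}} \cdot 113 = \frac{i \sqrt{138}}{3} \cdot 113 = \frac{113 i \sqrt{138}}{3}$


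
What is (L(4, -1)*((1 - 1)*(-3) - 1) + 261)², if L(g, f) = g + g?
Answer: 64009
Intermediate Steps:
L(g, f) = 2*g
(L(4, -1)*((1 - 1)*(-3) - 1) + 261)² = ((2*4)*((1 - 1)*(-3) - 1) + 261)² = (8*(0*(-3) - 1) + 261)² = (8*(0 - 1) + 261)² = (8*(-1) + 261)² = (-8 + 261)² = 253² = 64009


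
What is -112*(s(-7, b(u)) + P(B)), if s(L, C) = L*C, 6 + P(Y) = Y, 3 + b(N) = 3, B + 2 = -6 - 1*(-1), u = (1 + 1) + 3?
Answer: 1456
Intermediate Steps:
u = 5 (u = 2 + 3 = 5)
B = -7 (B = -2 + (-6 - 1*(-1)) = -2 + (-6 + 1) = -2 - 5 = -7)
b(N) = 0 (b(N) = -3 + 3 = 0)
P(Y) = -6 + Y
s(L, C) = C*L
-112*(s(-7, b(u)) + P(B)) = -112*(0*(-7) + (-6 - 7)) = -112*(0 - 13) = -112*(-13) = 1456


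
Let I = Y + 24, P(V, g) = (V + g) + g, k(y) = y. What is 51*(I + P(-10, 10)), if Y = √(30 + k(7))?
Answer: 1734 + 51*√37 ≈ 2044.2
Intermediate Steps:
P(V, g) = V + 2*g
Y = √37 (Y = √(30 + 7) = √37 ≈ 6.0828)
I = 24 + √37 (I = √37 + 24 = 24 + √37 ≈ 30.083)
51*(I + P(-10, 10)) = 51*((24 + √37) + (-10 + 2*10)) = 51*((24 + √37) + (-10 + 20)) = 51*((24 + √37) + 10) = 51*(34 + √37) = 1734 + 51*√37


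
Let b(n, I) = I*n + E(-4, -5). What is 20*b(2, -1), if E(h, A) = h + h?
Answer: -200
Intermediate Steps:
E(h, A) = 2*h
b(n, I) = -8 + I*n (b(n, I) = I*n + 2*(-4) = I*n - 8 = -8 + I*n)
20*b(2, -1) = 20*(-8 - 1*2) = 20*(-8 - 2) = 20*(-10) = -200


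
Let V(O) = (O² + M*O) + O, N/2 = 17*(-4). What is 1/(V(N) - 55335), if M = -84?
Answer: -1/25551 ≈ -3.9137e-5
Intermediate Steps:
N = -136 (N = 2*(17*(-4)) = 2*(-68) = -136)
V(O) = O² - 83*O (V(O) = (O² - 84*O) + O = O² - 83*O)
1/(V(N) - 55335) = 1/(-136*(-83 - 136) - 55335) = 1/(-136*(-219) - 55335) = 1/(29784 - 55335) = 1/(-25551) = -1/25551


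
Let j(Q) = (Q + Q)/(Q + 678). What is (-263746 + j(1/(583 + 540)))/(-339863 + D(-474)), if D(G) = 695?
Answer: 50203721417/64560204840 ≈ 0.77763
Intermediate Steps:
j(Q) = 2*Q/(678 + Q) (j(Q) = (2*Q)/(678 + Q) = 2*Q/(678 + Q))
(-263746 + j(1/(583 + 540)))/(-339863 + D(-474)) = (-263746 + 2/((583 + 540)*(678 + 1/(583 + 540))))/(-339863 + 695) = (-263746 + 2/(1123*(678 + 1/1123)))/(-339168) = (-263746 + 2*(1/1123)/(678 + 1/1123))*(-1/339168) = (-263746 + 2*(1/1123)/(761395/1123))*(-1/339168) = (-263746 + 2*(1/1123)*(1123/761395))*(-1/339168) = (-263746 + 2/761395)*(-1/339168) = -200814885668/761395*(-1/339168) = 50203721417/64560204840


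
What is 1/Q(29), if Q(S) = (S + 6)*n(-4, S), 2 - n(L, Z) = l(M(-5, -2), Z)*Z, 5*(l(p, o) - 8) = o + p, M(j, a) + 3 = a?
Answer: -1/12922 ≈ -7.7387e-5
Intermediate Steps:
M(j, a) = -3 + a
l(p, o) = 8 + o/5 + p/5 (l(p, o) = 8 + (o + p)/5 = 8 + (o/5 + p/5) = 8 + o/5 + p/5)
n(L, Z) = 2 - Z*(7 + Z/5) (n(L, Z) = 2 - (8 + Z/5 + (-3 - 2)/5)*Z = 2 - (8 + Z/5 + (⅕)*(-5))*Z = 2 - (8 + Z/5 - 1)*Z = 2 - (7 + Z/5)*Z = 2 - Z*(7 + Z/5))
Q(S) = (2 - S*(35 + S)/5)*(6 + S) (Q(S) = (S + 6)*(2 - S*(35 + S)/5) = (6 + S)*(2 - S*(35 + S)/5) = (2 - S*(35 + S)/5)*(6 + S))
1/Q(29) = 1/(-(-10 + 29*(35 + 29))*(6 + 29)/5) = 1/(-⅕*(-10 + 29*64)*35) = 1/(-⅕*(-10 + 1856)*35) = 1/(-⅕*1846*35) = 1/(-12922) = -1/12922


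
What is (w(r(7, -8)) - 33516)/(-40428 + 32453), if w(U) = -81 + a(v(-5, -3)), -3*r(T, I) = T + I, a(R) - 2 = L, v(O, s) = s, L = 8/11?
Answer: 369537/87725 ≈ 4.2124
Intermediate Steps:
L = 8/11 (L = 8*(1/11) = 8/11 ≈ 0.72727)
a(R) = 30/11 (a(R) = 2 + 8/11 = 30/11)
r(T, I) = -I/3 - T/3 (r(T, I) = -(T + I)/3 = -(I + T)/3 = -I/3 - T/3)
w(U) = -861/11 (w(U) = -81 + 30/11 = -861/11)
(w(r(7, -8)) - 33516)/(-40428 + 32453) = (-861/11 - 33516)/(-40428 + 32453) = -369537/11/(-7975) = -369537/11*(-1/7975) = 369537/87725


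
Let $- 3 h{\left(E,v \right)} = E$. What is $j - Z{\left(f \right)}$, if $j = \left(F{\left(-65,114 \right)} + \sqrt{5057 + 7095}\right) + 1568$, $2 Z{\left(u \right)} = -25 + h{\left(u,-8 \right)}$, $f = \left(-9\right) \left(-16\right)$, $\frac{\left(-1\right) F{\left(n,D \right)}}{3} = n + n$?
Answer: $\frac{3989}{2} + 14 \sqrt{62} \approx 2104.7$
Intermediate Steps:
$h{\left(E,v \right)} = - \frac{E}{3}$
$F{\left(n,D \right)} = - 6 n$ ($F{\left(n,D \right)} = - 3 \left(n + n\right) = - 3 \cdot 2 n = - 6 n$)
$f = 144$
$Z{\left(u \right)} = - \frac{25}{2} - \frac{u}{6}$ ($Z{\left(u \right)} = \frac{-25 - \frac{u}{3}}{2} = - \frac{25}{2} - \frac{u}{6}$)
$j = 1958 + 14 \sqrt{62}$ ($j = \left(\left(-6\right) \left(-65\right) + \sqrt{5057 + 7095}\right) + 1568 = \left(390 + \sqrt{12152}\right) + 1568 = \left(390 + 14 \sqrt{62}\right) + 1568 = 1958 + 14 \sqrt{62} \approx 2068.2$)
$j - Z{\left(f \right)} = \left(1958 + 14 \sqrt{62}\right) - \left(- \frac{25}{2} - 24\right) = \left(1958 + 14 \sqrt{62}\right) - - \frac{73}{2} = \left(1958 + 14 \sqrt{62}\right) + \frac{73}{2} = \frac{3989}{2} + 14 \sqrt{62}$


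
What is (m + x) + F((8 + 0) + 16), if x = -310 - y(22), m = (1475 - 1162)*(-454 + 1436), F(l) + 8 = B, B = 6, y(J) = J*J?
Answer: 306570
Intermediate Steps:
y(J) = J²
F(l) = -2 (F(l) = -8 + 6 = -2)
m = 307366 (m = 313*982 = 307366)
x = -794 (x = -310 - 1*22² = -310 - 1*484 = -310 - 484 = -794)
(m + x) + F((8 + 0) + 16) = (307366 - 794) - 2 = 306572 - 2 = 306570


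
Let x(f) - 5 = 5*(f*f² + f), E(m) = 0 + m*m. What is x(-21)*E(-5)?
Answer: -1160125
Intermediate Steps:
E(m) = m² (E(m) = 0 + m² = m²)
x(f) = 5 + 5*f + 5*f³ (x(f) = 5 + 5*(f*f² + f) = 5 + 5*(f³ + f) = 5 + 5*(f + f³) = 5 + (5*f + 5*f³) = 5 + 5*f + 5*f³)
x(-21)*E(-5) = (5 + 5*(-21) + 5*(-21)³)*(-5)² = (5 - 105 + 5*(-9261))*25 = (5 - 105 - 46305)*25 = -46405*25 = -1160125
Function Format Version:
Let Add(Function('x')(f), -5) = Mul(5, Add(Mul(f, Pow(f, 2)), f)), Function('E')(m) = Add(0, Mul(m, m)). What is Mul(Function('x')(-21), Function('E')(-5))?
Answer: -1160125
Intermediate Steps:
Function('E')(m) = Pow(m, 2) (Function('E')(m) = Add(0, Pow(m, 2)) = Pow(m, 2))
Function('x')(f) = Add(5, Mul(5, f), Mul(5, Pow(f, 3))) (Function('x')(f) = Add(5, Mul(5, Add(Mul(f, Pow(f, 2)), f))) = Add(5, Mul(5, Add(Pow(f, 3), f))) = Add(5, Mul(5, Add(f, Pow(f, 3)))) = Add(5, Add(Mul(5, f), Mul(5, Pow(f, 3)))) = Add(5, Mul(5, f), Mul(5, Pow(f, 3))))
Mul(Function('x')(-21), Function('E')(-5)) = Mul(Add(5, Mul(5, -21), Mul(5, Pow(-21, 3))), Pow(-5, 2)) = Mul(Add(5, -105, Mul(5, -9261)), 25) = Mul(Add(5, -105, -46305), 25) = Mul(-46405, 25) = -1160125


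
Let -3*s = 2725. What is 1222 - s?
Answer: 6391/3 ≈ 2130.3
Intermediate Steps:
s = -2725/3 (s = -⅓*2725 = -2725/3 ≈ -908.33)
1222 - s = 1222 - 1*(-2725/3) = 1222 + 2725/3 = 6391/3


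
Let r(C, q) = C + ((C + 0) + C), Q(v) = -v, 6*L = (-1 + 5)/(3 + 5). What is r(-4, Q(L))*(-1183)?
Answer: 14196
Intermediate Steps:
L = 1/12 (L = ((-1 + 5)/(3 + 5))/6 = (4/8)/6 = (4*(⅛))/6 = (⅙)*(½) = 1/12 ≈ 0.083333)
r(C, q) = 3*C (r(C, q) = C + (C + C) = C + 2*C = 3*C)
r(-4, Q(L))*(-1183) = (3*(-4))*(-1183) = -12*(-1183) = 14196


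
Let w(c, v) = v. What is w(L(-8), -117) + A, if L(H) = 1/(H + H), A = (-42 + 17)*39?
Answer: -1092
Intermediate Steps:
A = -975 (A = -25*39 = -975)
L(H) = 1/(2*H)
w(L(-8), -117) + A = -117 - 975 = -1092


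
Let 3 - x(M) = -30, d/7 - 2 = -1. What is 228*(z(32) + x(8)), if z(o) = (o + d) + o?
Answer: 23712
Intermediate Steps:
d = 7 (d = 14 + 7*(-1) = 14 - 7 = 7)
x(M) = 33 (x(M) = 3 - 1*(-30) = 3 + 30 = 33)
z(o) = 7 + 2*o (z(o) = (o + 7) + o = (7 + o) + o = 7 + 2*o)
228*(z(32) + x(8)) = 228*((7 + 2*32) + 33) = 228*((7 + 64) + 33) = 228*(71 + 33) = 228*104 = 23712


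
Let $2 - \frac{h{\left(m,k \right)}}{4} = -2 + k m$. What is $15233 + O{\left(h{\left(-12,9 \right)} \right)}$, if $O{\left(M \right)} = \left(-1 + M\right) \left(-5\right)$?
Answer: $12998$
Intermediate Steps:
$h{\left(m,k \right)} = 16 - 4 k m$ ($h{\left(m,k \right)} = 8 - 4 \left(-2 + k m\right) = 8 - \left(-8 + 4 k m\right) = 16 - 4 k m$)
$O{\left(M \right)} = 5 - 5 M$
$15233 + O{\left(h{\left(-12,9 \right)} \right)} = 15233 + \left(5 - 5 \left(16 - 36 \left(-12\right)\right)\right) = 15233 + \left(5 - 5 \left(16 + 432\right)\right) = 15233 + \left(5 - 2240\right) = 15233 - 2235 = 12998$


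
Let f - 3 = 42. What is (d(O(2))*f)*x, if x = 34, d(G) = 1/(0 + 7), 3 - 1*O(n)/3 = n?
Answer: 1530/7 ≈ 218.57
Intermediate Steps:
f = 45 (f = 3 + 42 = 45)
O(n) = 9 - 3*n
d(G) = ⅐ (d(G) = 1/7 = ⅐)
(d(O(2))*f)*x = ((⅐)*45)*34 = (45/7)*34 = 1530/7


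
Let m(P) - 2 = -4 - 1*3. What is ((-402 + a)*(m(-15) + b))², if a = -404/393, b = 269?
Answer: 194276764422400/17161 ≈ 1.1321e+10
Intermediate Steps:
m(P) = -5 (m(P) = 2 + (-4 - 1*3) = 2 + (-4 - 3) = 2 - 7 = -5)
a = -404/393 (a = -404*1/393 = -404/393 ≈ -1.0280)
((-402 + a)*(m(-15) + b))² = ((-402 - 404/393)*(-5 + 269))² = (-158390/393*264)² = (-13938320/131)² = 194276764422400/17161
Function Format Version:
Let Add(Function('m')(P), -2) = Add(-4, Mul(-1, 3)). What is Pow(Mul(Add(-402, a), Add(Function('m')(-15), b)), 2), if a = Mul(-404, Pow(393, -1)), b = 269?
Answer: Rational(194276764422400, 17161) ≈ 1.1321e+10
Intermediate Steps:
Function('m')(P) = -5 (Function('m')(P) = Add(2, Add(-4, Mul(-1, 3))) = Add(2, Add(-4, -3)) = Add(2, -7) = -5)
a = Rational(-404, 393) (a = Mul(-404, Rational(1, 393)) = Rational(-404, 393) ≈ -1.0280)
Pow(Mul(Add(-402, a), Add(Function('m')(-15), b)), 2) = Pow(Mul(Add(-402, Rational(-404, 393)), Add(-5, 269)), 2) = Pow(Mul(Rational(-158390, 393), 264), 2) = Pow(Rational(-13938320, 131), 2) = Rational(194276764422400, 17161)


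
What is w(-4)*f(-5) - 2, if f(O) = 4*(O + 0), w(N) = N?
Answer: 78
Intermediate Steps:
f(O) = 4*O
w(-4)*f(-5) - 2 = -16*(-5) - 2 = -4*(-20) - 2 = 80 - 2 = 78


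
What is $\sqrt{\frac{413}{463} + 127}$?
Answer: $\frac{\sqrt{27416082}}{463} \approx 11.309$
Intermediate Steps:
$\sqrt{\frac{413}{463} + 127} = \sqrt{\frac{59214}{463}} = \frac{\sqrt{27416082}}{463}$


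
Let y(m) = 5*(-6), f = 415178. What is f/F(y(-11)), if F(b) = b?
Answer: -207589/15 ≈ -13839.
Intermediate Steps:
y(m) = -30
f/F(y(-11)) = 415178/(-30) = 415178*(-1/30) = -207589/15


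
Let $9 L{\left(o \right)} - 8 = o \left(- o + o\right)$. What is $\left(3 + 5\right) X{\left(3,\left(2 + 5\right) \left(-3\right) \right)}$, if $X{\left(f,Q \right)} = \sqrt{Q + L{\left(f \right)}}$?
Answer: $\frac{8 i \sqrt{181}}{3} \approx 35.876 i$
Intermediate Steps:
$L{\left(o \right)} = \frac{8}{9}$ ($L{\left(o \right)} = \frac{8}{9} + \frac{o \left(- o + o\right)}{9} = \frac{8}{9} + \frac{o 0}{9} = \frac{8}{9} + \frac{1}{9} \cdot 0 = \frac{8}{9} + 0 = \frac{8}{9}$)
$X{\left(f,Q \right)} = \sqrt{\frac{8}{9} + Q}$ ($X{\left(f,Q \right)} = \sqrt{Q + \frac{8}{9}} = \sqrt{\frac{8}{9} + Q}$)
$\left(3 + 5\right) X{\left(3,\left(2 + 5\right) \left(-3\right) \right)} = \left(3 + 5\right) \frac{\sqrt{8 + 9 \left(2 + 5\right) \left(-3\right)}}{3} = 8 \frac{\sqrt{8 + 9 \cdot 7 \left(-3\right)}}{3} = 8 \frac{\sqrt{8 + 9 \left(-21\right)}}{3} = 8 \frac{\sqrt{8 - 189}}{3} = 8 \frac{\sqrt{-181}}{3} = 8 \frac{i \sqrt{181}}{3} = \frac{8 i \sqrt{181}}{3}$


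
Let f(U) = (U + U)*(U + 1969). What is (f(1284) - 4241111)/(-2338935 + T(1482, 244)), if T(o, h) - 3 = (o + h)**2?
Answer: 4112593/640144 ≈ 6.4245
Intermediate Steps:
T(o, h) = 3 + (h + o)**2 (T(o, h) = 3 + (o + h)**2 = 3 + (h + o)**2)
f(U) = 2*U*(1969 + U) (f(U) = (2*U)*(1969 + U) = 2*U*(1969 + U))
(f(1284) - 4241111)/(-2338935 + T(1482, 244)) = (2*1284*(1969 + 1284) - 4241111)/(-2338935 + (3 + (244 + 1482)**2)) = (2*1284*3253 - 4241111)/(-2338935 + (3 + 1726**2)) = (8353704 - 4241111)/(-2338935 + (3 + 2979076)) = 4112593/(-2338935 + 2979079) = 4112593/640144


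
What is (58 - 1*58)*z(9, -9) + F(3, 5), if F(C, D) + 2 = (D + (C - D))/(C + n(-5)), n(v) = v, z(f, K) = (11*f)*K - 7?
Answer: -7/2 ≈ -3.5000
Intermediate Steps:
z(f, K) = -7 + 11*K*f (z(f, K) = 11*K*f - 7 = -7 + 11*K*f)
F(C, D) = -2 + C/(-5 + C) (F(C, D) = -2 + (D + (C - D))/(C - 5) = -2 + C/(-5 + C))
(58 - 1*58)*z(9, -9) + F(3, 5) = (58 - 1*58)*(-7 + 11*(-9)*9) + (10 - 1*3)/(-5 + 3) = (58 - 58)*(-7 - 891) + (10 - 3)/(-2) = 0*(-898) - ½*7 = 0 - 7/2 = -7/2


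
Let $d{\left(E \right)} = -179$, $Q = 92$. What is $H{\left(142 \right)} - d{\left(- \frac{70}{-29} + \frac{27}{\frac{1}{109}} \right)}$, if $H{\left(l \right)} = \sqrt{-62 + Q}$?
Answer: $179 + \sqrt{30} \approx 184.48$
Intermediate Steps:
$H{\left(l \right)} = \sqrt{30}$ ($H{\left(l \right)} = \sqrt{-62 + 92} = \sqrt{30}$)
$H{\left(142 \right)} - d{\left(- \frac{70}{-29} + \frac{27}{\frac{1}{109}} \right)} = \sqrt{30} - -179 = \sqrt{30} + 179 = 179 + \sqrt{30}$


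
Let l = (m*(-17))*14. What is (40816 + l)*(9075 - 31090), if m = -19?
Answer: -998116070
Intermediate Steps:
l = 4522 (l = -19*(-17)*14 = 323*14 = 4522)
(40816 + l)*(9075 - 31090) = (40816 + 4522)*(9075 - 31090) = 45338*(-22015) = -998116070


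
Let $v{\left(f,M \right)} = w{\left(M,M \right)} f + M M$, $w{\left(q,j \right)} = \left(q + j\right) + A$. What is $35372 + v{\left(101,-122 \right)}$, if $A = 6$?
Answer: $26218$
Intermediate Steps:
$w{\left(q,j \right)} = 6 + j + q$ ($w{\left(q,j \right)} = \left(q + j\right) + 6 = \left(j + q\right) + 6 = 6 + j + q$)
$v{\left(f,M \right)} = M^{2} + f \left(6 + 2 M\right)$ ($v{\left(f,M \right)} = \left(6 + M + M\right) f + M M = \left(6 + 2 M\right) f + M^{2} = f \left(6 + 2 M\right) + M^{2} = M^{2} + f \left(6 + 2 M\right)$)
$35372 + v{\left(101,-122 \right)} = 35372 + \left(\left(-122\right)^{2} + 2 \cdot 101 \left(3 - 122\right)\right) = 35372 + \left(14884 + 2 \cdot 101 \left(-119\right)\right) = 35372 + \left(14884 - 24038\right) = 35372 - 9154 = 26218$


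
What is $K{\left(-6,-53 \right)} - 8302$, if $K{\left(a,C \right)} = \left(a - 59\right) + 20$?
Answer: $-8347$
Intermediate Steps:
$K{\left(a,C \right)} = -39 + a$ ($K{\left(a,C \right)} = \left(-59 + a\right) + 20 = -39 + a$)
$K{\left(-6,-53 \right)} - 8302 = \left(-39 - 6\right) - 8302 = -45 - 8302 = -8347$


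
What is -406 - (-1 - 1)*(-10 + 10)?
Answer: -406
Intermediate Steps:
-406 - (-1 - 1)*(-10 + 10) = -406 - (-2)*0 = -406 - 1*0 = -406 + 0 = -406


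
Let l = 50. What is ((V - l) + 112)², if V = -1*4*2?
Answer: 2916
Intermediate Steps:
V = -8 (V = -4*2 = -8)
((V - l) + 112)² = ((-8 - 1*50) + 112)² = ((-8 - 50) + 112)² = (-58 + 112)² = 54² = 2916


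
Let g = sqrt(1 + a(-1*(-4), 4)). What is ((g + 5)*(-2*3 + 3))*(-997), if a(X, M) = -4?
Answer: 14955 + 2991*I*sqrt(3) ≈ 14955.0 + 5180.6*I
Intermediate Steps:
g = I*sqrt(3) (g = sqrt(1 - 4) = sqrt(-3) = I*sqrt(3) ≈ 1.732*I)
((g + 5)*(-2*3 + 3))*(-997) = ((I*sqrt(3) + 5)*(-2*3 + 3))*(-997) = ((5 + I*sqrt(3))*(-6 + 3))*(-997) = ((5 + I*sqrt(3))*(-3))*(-997) = (-15 - 3*I*sqrt(3))*(-997) = 14955 + 2991*I*sqrt(3)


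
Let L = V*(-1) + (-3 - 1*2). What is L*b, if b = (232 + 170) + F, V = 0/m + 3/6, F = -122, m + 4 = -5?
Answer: -1540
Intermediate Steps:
m = -9 (m = -4 - 5 = -9)
V = ½ (V = 0/(-9) + 3/6 = 0*(-⅑) + 3*(⅙) = 0 + ½ = ½ ≈ 0.50000)
b = 280 (b = (232 + 170) - 122 = 402 - 122 = 280)
L = -11/2 (L = (½)*(-1) + (-3 - 1*2) = -½ + (-3 - 2) = -½ - 5 = -11/2 ≈ -5.5000)
L*b = -11/2*280 = -1540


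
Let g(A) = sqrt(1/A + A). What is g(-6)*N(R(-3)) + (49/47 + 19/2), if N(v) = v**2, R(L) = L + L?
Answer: 991/94 + 6*I*sqrt(222) ≈ 10.543 + 89.398*I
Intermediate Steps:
R(L) = 2*L
g(A) = sqrt(A + 1/A)
g(-6)*N(R(-3)) + (49/47 + 19/2) = sqrt(-6 + 1/(-6))*(2*(-3))**2 + (49/47 + 19/2) = sqrt(-6 - 1/6)*(-6)**2 + (49*(1/47) + 19*(1/2)) = sqrt(-37/6)*36 + (49/47 + 19/2) = (I*sqrt(222)/6)*36 + 991/94 = 6*I*sqrt(222) + 991/94 = 991/94 + 6*I*sqrt(222)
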